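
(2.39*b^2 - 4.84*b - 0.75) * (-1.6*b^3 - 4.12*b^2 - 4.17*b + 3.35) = -3.824*b^5 - 2.1028*b^4 + 11.1745*b^3 + 31.2793*b^2 - 13.0865*b - 2.5125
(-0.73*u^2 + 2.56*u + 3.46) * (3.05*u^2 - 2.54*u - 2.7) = -2.2265*u^4 + 9.6622*u^3 + 6.0216*u^2 - 15.7004*u - 9.342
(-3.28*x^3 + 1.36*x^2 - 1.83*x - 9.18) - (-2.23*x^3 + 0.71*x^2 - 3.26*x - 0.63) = -1.05*x^3 + 0.65*x^2 + 1.43*x - 8.55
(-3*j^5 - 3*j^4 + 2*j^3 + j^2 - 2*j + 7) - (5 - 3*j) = -3*j^5 - 3*j^4 + 2*j^3 + j^2 + j + 2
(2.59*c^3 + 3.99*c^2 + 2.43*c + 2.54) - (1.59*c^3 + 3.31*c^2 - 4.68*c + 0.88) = 1.0*c^3 + 0.68*c^2 + 7.11*c + 1.66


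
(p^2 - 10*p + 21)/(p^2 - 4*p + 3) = (p - 7)/(p - 1)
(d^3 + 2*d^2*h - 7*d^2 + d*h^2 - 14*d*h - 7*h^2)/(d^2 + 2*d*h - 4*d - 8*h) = (d^3 + 2*d^2*h - 7*d^2 + d*h^2 - 14*d*h - 7*h^2)/(d^2 + 2*d*h - 4*d - 8*h)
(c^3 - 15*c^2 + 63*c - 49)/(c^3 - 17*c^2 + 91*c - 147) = (c - 1)/(c - 3)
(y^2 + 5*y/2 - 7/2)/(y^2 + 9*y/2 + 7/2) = (y - 1)/(y + 1)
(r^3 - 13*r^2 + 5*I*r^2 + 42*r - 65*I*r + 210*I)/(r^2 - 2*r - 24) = (r^2 + r*(-7 + 5*I) - 35*I)/(r + 4)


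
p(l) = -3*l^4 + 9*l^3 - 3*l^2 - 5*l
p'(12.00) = -16925.00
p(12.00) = -47148.00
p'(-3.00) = 580.00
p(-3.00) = -498.00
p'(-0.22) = -2.25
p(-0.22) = 0.85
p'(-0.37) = 1.52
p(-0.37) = 0.93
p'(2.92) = -91.07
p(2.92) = -34.20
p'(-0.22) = -2.25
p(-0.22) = 0.85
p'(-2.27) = 288.11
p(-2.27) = -189.04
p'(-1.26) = 69.43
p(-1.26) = -24.03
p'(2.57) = -45.78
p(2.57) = -10.77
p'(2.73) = -64.31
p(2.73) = -19.53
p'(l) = -12*l^3 + 27*l^2 - 6*l - 5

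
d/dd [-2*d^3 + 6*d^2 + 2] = 6*d*(2 - d)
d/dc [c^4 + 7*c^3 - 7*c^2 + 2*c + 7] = 4*c^3 + 21*c^2 - 14*c + 2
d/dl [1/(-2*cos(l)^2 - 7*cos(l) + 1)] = -(4*cos(l) + 7)*sin(l)/(7*cos(l) + cos(2*l))^2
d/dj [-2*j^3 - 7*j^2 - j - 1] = -6*j^2 - 14*j - 1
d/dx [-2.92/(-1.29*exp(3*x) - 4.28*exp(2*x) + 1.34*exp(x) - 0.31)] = (-11.3004*exp(2*x) - 24.9952*exp(x) + 3.9128)*exp(x)/(1.29*exp(3*x) + 4.28*exp(2*x) - 1.34*exp(x) + 0.31)^2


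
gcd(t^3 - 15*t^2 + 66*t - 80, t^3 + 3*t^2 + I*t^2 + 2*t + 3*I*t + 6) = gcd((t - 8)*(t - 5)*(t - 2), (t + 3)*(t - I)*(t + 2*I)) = 1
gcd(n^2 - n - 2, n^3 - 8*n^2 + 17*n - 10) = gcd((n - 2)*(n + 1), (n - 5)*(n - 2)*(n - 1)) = n - 2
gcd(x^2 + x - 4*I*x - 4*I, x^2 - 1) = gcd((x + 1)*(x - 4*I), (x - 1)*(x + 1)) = x + 1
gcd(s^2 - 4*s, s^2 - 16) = s - 4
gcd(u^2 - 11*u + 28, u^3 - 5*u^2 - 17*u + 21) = u - 7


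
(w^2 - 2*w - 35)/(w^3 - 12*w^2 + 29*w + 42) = (w + 5)/(w^2 - 5*w - 6)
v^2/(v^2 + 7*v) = v/(v + 7)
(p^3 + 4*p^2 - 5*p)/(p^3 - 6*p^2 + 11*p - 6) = p*(p + 5)/(p^2 - 5*p + 6)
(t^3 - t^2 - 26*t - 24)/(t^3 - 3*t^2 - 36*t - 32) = (t - 6)/(t - 8)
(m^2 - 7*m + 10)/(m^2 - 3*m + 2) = (m - 5)/(m - 1)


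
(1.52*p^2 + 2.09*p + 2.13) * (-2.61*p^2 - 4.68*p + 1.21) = -3.9672*p^4 - 12.5685*p^3 - 13.5013*p^2 - 7.4395*p + 2.5773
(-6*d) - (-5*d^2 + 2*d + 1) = 5*d^2 - 8*d - 1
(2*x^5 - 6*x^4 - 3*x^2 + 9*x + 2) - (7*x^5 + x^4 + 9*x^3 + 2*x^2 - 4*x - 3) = -5*x^5 - 7*x^4 - 9*x^3 - 5*x^2 + 13*x + 5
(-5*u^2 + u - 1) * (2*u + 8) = -10*u^3 - 38*u^2 + 6*u - 8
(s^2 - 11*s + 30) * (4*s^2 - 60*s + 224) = 4*s^4 - 104*s^3 + 1004*s^2 - 4264*s + 6720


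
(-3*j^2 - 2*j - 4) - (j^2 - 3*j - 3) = -4*j^2 + j - 1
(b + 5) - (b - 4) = 9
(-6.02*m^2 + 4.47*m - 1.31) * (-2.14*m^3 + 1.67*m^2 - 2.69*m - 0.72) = 12.8828*m^5 - 19.6192*m^4 + 26.4621*m^3 - 9.8776*m^2 + 0.305500000000001*m + 0.9432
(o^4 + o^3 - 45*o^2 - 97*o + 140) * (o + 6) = o^5 + 7*o^4 - 39*o^3 - 367*o^2 - 442*o + 840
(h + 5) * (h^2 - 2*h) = h^3 + 3*h^2 - 10*h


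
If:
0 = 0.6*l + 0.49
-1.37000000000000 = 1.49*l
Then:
No Solution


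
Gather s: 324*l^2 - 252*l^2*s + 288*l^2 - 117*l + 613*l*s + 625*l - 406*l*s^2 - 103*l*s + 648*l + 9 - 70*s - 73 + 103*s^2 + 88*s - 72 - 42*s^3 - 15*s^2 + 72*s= 612*l^2 + 1156*l - 42*s^3 + s^2*(88 - 406*l) + s*(-252*l^2 + 510*l + 90) - 136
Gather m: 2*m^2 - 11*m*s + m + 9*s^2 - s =2*m^2 + m*(1 - 11*s) + 9*s^2 - s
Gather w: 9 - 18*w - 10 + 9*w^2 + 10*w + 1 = 9*w^2 - 8*w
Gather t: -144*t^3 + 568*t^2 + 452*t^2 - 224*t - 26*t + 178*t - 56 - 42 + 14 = -144*t^3 + 1020*t^2 - 72*t - 84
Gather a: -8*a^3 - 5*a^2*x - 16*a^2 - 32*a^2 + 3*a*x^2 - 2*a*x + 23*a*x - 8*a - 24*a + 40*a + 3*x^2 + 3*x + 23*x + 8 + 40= -8*a^3 + a^2*(-5*x - 48) + a*(3*x^2 + 21*x + 8) + 3*x^2 + 26*x + 48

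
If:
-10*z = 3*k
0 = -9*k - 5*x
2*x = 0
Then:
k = 0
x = 0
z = 0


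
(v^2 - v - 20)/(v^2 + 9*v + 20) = (v - 5)/(v + 5)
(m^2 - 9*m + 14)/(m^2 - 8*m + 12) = (m - 7)/(m - 6)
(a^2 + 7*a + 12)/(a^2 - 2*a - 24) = (a + 3)/(a - 6)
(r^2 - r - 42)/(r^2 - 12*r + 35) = (r + 6)/(r - 5)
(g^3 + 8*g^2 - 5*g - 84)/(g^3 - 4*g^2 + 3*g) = (g^2 + 11*g + 28)/(g*(g - 1))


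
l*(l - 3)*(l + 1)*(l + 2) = l^4 - 7*l^2 - 6*l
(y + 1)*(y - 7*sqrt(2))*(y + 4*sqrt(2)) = y^3 - 3*sqrt(2)*y^2 + y^2 - 56*y - 3*sqrt(2)*y - 56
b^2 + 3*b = b*(b + 3)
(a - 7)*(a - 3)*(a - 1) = a^3 - 11*a^2 + 31*a - 21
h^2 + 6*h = h*(h + 6)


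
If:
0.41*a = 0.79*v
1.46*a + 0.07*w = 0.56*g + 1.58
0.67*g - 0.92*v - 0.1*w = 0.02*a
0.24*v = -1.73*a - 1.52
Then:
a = -0.82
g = -27.38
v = -0.43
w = -179.34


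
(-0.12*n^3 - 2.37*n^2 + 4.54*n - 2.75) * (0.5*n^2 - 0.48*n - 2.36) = -0.06*n^5 - 1.1274*n^4 + 3.6908*n^3 + 2.039*n^2 - 9.3944*n + 6.49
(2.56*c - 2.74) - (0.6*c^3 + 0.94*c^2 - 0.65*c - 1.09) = -0.6*c^3 - 0.94*c^2 + 3.21*c - 1.65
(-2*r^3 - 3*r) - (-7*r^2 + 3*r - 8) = -2*r^3 + 7*r^2 - 6*r + 8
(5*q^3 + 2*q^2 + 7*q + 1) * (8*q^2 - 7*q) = 40*q^5 - 19*q^4 + 42*q^3 - 41*q^2 - 7*q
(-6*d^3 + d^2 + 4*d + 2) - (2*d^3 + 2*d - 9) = -8*d^3 + d^2 + 2*d + 11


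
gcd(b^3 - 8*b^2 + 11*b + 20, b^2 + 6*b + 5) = b + 1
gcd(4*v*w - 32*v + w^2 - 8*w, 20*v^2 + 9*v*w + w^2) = 4*v + w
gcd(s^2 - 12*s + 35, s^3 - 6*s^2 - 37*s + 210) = s^2 - 12*s + 35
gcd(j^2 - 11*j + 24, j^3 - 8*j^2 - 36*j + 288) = j - 8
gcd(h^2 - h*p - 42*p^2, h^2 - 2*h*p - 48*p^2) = h + 6*p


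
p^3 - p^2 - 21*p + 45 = (p - 3)^2*(p + 5)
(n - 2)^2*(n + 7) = n^3 + 3*n^2 - 24*n + 28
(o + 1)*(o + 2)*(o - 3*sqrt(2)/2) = o^3 - 3*sqrt(2)*o^2/2 + 3*o^2 - 9*sqrt(2)*o/2 + 2*o - 3*sqrt(2)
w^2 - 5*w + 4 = (w - 4)*(w - 1)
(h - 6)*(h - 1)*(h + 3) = h^3 - 4*h^2 - 15*h + 18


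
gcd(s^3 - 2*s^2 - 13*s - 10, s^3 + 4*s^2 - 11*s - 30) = s + 2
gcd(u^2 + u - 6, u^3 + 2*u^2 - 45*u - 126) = u + 3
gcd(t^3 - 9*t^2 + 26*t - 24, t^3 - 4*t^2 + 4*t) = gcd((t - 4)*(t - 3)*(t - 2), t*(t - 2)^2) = t - 2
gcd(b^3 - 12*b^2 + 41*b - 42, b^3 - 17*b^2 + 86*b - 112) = b^2 - 9*b + 14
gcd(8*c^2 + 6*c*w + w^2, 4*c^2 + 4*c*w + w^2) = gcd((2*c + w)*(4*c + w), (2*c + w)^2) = 2*c + w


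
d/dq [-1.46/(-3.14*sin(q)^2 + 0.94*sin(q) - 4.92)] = (1.3724 - 9.1688*sin(q))*cos(q)/(3.14*sin(q)^2 - 0.94*sin(q) + 4.92)^2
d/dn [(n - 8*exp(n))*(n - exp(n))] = -9*n*exp(n) + 2*n + 16*exp(2*n) - 9*exp(n)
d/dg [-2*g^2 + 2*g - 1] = 2 - 4*g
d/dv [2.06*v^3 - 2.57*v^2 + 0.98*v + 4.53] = 6.18*v^2 - 5.14*v + 0.98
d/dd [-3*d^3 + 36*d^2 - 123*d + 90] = -9*d^2 + 72*d - 123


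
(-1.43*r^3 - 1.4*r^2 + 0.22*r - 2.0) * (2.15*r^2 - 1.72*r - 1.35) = -3.0745*r^5 - 0.5504*r^4 + 4.8115*r^3 - 2.7884*r^2 + 3.143*r + 2.7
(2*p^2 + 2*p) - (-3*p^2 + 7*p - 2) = 5*p^2 - 5*p + 2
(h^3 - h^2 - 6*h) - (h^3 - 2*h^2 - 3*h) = h^2 - 3*h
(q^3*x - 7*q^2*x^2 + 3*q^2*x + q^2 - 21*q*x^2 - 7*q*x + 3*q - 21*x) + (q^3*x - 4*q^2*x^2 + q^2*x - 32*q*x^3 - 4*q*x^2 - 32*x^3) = 2*q^3*x - 11*q^2*x^2 + 4*q^2*x + q^2 - 32*q*x^3 - 25*q*x^2 - 7*q*x + 3*q - 32*x^3 - 21*x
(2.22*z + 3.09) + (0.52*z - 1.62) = 2.74*z + 1.47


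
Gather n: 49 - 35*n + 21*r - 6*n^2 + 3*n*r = -6*n^2 + n*(3*r - 35) + 21*r + 49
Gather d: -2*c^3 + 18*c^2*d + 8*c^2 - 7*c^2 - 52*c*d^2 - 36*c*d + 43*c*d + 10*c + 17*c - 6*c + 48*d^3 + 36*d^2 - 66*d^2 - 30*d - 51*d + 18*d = -2*c^3 + c^2 + 21*c + 48*d^3 + d^2*(-52*c - 30) + d*(18*c^2 + 7*c - 63)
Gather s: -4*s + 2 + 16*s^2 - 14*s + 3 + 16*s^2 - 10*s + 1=32*s^2 - 28*s + 6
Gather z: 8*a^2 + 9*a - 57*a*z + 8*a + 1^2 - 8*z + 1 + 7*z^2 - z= 8*a^2 + 17*a + 7*z^2 + z*(-57*a - 9) + 2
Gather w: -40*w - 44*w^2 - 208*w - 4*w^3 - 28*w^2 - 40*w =-4*w^3 - 72*w^2 - 288*w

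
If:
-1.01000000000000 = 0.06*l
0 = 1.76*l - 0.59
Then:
No Solution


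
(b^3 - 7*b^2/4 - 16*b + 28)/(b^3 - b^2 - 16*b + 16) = (b - 7/4)/(b - 1)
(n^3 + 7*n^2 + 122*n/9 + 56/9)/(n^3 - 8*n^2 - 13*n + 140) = (n^2 + 3*n + 14/9)/(n^2 - 12*n + 35)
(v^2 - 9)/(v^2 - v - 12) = (v - 3)/(v - 4)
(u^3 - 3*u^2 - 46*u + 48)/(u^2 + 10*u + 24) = (u^2 - 9*u + 8)/(u + 4)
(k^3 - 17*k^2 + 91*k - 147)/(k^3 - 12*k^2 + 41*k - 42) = (k - 7)/(k - 2)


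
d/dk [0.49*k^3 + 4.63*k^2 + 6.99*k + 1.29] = 1.47*k^2 + 9.26*k + 6.99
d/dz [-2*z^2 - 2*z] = -4*z - 2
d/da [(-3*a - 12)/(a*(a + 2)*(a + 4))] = 6*(a + 1)/(a^2*(a + 2)^2)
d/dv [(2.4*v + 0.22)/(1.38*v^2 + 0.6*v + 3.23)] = (-3.312*v^2 - 0.6072*v + 7.62)/(1.9044*v^4 + 1.656*v^3 + 9.2748*v^2 + 3.876*v + 10.4329)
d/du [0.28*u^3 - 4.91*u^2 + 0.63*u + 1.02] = 0.84*u^2 - 9.82*u + 0.63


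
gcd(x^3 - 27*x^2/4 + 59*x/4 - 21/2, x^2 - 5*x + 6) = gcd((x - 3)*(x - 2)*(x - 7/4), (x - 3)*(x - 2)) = x^2 - 5*x + 6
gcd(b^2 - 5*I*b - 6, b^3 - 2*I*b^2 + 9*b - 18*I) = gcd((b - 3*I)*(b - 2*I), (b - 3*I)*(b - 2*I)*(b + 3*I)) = b^2 - 5*I*b - 6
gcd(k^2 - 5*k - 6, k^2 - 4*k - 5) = k + 1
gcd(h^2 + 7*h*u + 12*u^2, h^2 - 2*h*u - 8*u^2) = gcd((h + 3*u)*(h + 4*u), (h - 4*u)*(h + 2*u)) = 1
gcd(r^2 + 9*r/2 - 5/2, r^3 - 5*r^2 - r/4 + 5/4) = r - 1/2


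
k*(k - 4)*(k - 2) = k^3 - 6*k^2 + 8*k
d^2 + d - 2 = (d - 1)*(d + 2)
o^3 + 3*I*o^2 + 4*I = (o - I)*(o + 2*I)^2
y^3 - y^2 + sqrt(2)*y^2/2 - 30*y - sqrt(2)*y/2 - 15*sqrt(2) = (y - 6)*(y + 5)*(y + sqrt(2)/2)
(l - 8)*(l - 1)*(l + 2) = l^3 - 7*l^2 - 10*l + 16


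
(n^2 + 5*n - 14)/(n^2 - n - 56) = (n - 2)/(n - 8)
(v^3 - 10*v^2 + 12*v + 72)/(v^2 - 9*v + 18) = (v^2 - 4*v - 12)/(v - 3)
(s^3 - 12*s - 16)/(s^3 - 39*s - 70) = (-s^3 + 12*s + 16)/(-s^3 + 39*s + 70)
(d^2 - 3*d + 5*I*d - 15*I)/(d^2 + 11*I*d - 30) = (d - 3)/(d + 6*I)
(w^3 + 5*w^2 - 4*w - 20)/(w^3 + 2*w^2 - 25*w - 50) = (w - 2)/(w - 5)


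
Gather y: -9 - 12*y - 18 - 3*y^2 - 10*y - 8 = -3*y^2 - 22*y - 35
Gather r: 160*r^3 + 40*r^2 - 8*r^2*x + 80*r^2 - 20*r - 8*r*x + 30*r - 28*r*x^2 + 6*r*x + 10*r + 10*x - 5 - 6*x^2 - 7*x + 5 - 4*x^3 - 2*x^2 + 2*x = 160*r^3 + r^2*(120 - 8*x) + r*(-28*x^2 - 2*x + 20) - 4*x^3 - 8*x^2 + 5*x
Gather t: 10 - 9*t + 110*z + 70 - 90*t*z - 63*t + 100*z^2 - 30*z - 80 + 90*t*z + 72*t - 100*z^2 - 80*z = 0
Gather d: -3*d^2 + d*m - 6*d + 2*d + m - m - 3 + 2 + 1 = -3*d^2 + d*(m - 4)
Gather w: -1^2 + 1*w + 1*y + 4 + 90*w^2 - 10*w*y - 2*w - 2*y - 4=90*w^2 + w*(-10*y - 1) - y - 1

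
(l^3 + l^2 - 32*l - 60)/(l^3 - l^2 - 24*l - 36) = (l + 5)/(l + 3)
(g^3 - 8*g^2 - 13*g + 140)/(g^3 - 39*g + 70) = (g^2 - 3*g - 28)/(g^2 + 5*g - 14)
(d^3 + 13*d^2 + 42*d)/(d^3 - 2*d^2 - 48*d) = (d + 7)/(d - 8)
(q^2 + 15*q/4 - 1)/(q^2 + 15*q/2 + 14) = (4*q - 1)/(2*(2*q + 7))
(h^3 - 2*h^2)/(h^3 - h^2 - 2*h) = h/(h + 1)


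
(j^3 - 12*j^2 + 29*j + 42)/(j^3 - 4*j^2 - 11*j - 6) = (j - 7)/(j + 1)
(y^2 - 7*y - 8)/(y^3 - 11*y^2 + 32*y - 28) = (y^2 - 7*y - 8)/(y^3 - 11*y^2 + 32*y - 28)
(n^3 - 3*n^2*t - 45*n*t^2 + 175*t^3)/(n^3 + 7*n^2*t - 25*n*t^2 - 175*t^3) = (n - 5*t)/(n + 5*t)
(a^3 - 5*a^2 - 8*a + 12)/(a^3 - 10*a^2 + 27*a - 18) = (a + 2)/(a - 3)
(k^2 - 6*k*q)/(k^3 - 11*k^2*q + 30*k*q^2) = 1/(k - 5*q)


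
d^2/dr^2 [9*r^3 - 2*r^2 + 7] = 54*r - 4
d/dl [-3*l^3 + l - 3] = 1 - 9*l^2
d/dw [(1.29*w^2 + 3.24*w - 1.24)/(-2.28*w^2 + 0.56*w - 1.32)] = (8.1096*w^2 - 9.06*w - 3.5824)/(5.1984*w^4 - 2.5536*w^3 + 6.3328*w^2 - 1.4784*w + 1.7424)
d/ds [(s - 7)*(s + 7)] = 2*s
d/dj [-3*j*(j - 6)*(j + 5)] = -9*j^2 + 6*j + 90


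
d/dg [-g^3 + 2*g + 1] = 2 - 3*g^2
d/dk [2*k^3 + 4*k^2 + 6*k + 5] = 6*k^2 + 8*k + 6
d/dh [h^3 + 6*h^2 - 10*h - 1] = 3*h^2 + 12*h - 10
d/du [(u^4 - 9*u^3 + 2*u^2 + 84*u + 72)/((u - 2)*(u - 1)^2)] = (u^5 - 7*u^4 + 42*u^3 - 224*u^2 - 40*u + 528)/(u^5 - 7*u^4 + 19*u^3 - 25*u^2 + 16*u - 4)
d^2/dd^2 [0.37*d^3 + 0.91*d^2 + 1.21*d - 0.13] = 2.22*d + 1.82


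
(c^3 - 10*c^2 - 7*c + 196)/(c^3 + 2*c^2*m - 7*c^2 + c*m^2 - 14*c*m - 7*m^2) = (c^2 - 3*c - 28)/(c^2 + 2*c*m + m^2)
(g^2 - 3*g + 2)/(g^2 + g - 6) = (g - 1)/(g + 3)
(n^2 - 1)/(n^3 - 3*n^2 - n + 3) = 1/(n - 3)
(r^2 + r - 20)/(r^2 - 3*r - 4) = (r + 5)/(r + 1)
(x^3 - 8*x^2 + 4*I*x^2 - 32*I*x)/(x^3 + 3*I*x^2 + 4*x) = (x - 8)/(x - I)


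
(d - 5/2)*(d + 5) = d^2 + 5*d/2 - 25/2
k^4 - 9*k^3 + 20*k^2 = k^2*(k - 5)*(k - 4)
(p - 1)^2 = p^2 - 2*p + 1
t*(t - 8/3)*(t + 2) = t^3 - 2*t^2/3 - 16*t/3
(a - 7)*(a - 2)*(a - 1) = a^3 - 10*a^2 + 23*a - 14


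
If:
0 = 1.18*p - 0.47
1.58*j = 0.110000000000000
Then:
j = 0.07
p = 0.40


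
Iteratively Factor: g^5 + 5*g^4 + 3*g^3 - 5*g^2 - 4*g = (g + 1)*(g^4 + 4*g^3 - g^2 - 4*g) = (g + 1)^2*(g^3 + 3*g^2 - 4*g) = (g - 1)*(g + 1)^2*(g^2 + 4*g) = (g - 1)*(g + 1)^2*(g + 4)*(g)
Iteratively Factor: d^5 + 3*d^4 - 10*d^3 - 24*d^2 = (d)*(d^4 + 3*d^3 - 10*d^2 - 24*d) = d*(d + 2)*(d^3 + d^2 - 12*d) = d*(d + 2)*(d + 4)*(d^2 - 3*d) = d*(d - 3)*(d + 2)*(d + 4)*(d)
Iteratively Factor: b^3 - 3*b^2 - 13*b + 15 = (b - 1)*(b^2 - 2*b - 15) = (b - 5)*(b - 1)*(b + 3)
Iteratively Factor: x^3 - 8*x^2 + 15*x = (x - 3)*(x^2 - 5*x) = (x - 5)*(x - 3)*(x)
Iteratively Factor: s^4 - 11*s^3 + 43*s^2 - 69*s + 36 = (s - 3)*(s^3 - 8*s^2 + 19*s - 12) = (s - 3)^2*(s^2 - 5*s + 4) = (s - 3)^2*(s - 1)*(s - 4)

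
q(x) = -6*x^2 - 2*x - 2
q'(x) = -12*x - 2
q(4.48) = -131.38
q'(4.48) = -55.76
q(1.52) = -18.90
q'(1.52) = -20.24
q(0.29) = -3.08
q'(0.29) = -5.48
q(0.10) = -2.26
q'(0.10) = -3.20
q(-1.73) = -16.50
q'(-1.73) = 18.76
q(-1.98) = -21.56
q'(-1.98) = 21.76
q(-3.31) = -61.12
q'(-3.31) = 37.72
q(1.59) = -20.35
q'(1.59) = -21.08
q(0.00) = -2.00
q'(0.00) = -2.00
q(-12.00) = -842.00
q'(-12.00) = 142.00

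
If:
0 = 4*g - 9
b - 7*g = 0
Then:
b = 63/4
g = 9/4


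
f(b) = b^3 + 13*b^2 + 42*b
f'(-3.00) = -9.00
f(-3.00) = -36.00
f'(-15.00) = 327.00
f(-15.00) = -1080.00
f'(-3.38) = -11.61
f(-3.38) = -32.06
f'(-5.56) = -9.82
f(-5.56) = -3.52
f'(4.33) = 210.83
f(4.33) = 506.78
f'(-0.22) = 36.43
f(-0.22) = -8.62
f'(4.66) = 228.31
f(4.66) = 579.22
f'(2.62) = 130.71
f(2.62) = 217.26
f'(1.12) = 74.88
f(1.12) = 64.75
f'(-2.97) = -8.76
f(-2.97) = -36.27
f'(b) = 3*b^2 + 26*b + 42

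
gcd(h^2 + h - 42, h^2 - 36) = h - 6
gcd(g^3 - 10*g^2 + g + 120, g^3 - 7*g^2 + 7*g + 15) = g - 5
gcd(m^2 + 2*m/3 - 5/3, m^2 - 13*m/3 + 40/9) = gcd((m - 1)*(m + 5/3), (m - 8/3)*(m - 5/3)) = 1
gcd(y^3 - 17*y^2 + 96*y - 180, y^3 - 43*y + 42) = y - 6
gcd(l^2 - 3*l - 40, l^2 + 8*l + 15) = l + 5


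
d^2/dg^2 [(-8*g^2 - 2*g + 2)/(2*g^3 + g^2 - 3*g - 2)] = 4*(-16*g^6 - 12*g^5 - 54*g^4 - 115*g^3 - 63*g^2 - 3*g + 1)/(8*g^9 + 12*g^8 - 30*g^7 - 59*g^6 + 21*g^5 + 93*g^4 + 33*g^3 - 42*g^2 - 36*g - 8)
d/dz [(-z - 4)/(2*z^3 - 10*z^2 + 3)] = (-2*z^3 + 10*z^2 + 2*z*(z + 4)*(3*z - 10) - 3)/(2*z^3 - 10*z^2 + 3)^2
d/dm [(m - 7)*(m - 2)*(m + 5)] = 3*m^2 - 8*m - 31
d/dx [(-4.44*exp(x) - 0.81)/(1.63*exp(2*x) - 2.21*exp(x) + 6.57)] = (7.2372*exp(2*x) + 2.6406*exp(x) - 30.9609)*exp(x)/(2.6569*exp(4*x) - 7.2046*exp(3*x) + 26.3023*exp(2*x) - 29.0394*exp(x) + 43.1649)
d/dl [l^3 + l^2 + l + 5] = 3*l^2 + 2*l + 1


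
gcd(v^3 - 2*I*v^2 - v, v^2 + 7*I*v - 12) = 1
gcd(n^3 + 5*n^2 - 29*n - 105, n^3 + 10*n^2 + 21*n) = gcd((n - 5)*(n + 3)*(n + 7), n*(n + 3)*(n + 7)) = n^2 + 10*n + 21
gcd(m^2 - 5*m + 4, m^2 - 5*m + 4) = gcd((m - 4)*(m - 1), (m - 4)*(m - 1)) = m^2 - 5*m + 4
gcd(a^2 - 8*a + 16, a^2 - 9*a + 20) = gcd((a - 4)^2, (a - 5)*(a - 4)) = a - 4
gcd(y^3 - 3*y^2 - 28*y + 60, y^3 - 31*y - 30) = y^2 - y - 30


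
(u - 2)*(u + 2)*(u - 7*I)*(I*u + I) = I*u^4 + 7*u^3 + I*u^3 + 7*u^2 - 4*I*u^2 - 28*u - 4*I*u - 28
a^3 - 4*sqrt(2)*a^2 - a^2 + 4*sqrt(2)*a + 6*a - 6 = (a - 1)*(a - 3*sqrt(2))*(a - sqrt(2))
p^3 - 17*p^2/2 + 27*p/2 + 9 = (p - 6)*(p - 3)*(p + 1/2)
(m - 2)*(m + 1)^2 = m^3 - 3*m - 2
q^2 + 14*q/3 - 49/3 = (q - 7/3)*(q + 7)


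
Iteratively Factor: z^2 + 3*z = (z)*(z + 3)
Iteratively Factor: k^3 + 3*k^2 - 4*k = (k + 4)*(k^2 - k) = (k - 1)*(k + 4)*(k)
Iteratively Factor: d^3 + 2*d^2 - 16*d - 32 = (d + 2)*(d^2 - 16) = (d - 4)*(d + 2)*(d + 4)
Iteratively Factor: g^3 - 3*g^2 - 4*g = (g)*(g^2 - 3*g - 4) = g*(g - 4)*(g + 1)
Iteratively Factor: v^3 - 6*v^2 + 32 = (v - 4)*(v^2 - 2*v - 8) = (v - 4)^2*(v + 2)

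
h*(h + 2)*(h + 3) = h^3 + 5*h^2 + 6*h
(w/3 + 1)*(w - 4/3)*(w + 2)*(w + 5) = w^4/3 + 26*w^3/9 + 53*w^2/9 - 34*w/9 - 40/3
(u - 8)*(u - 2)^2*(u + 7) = u^4 - 5*u^3 - 48*u^2 + 220*u - 224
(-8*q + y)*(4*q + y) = -32*q^2 - 4*q*y + y^2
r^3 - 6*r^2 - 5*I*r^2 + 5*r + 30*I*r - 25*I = (r - 5)*(r - 1)*(r - 5*I)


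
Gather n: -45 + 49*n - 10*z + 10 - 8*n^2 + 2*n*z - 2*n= -8*n^2 + n*(2*z + 47) - 10*z - 35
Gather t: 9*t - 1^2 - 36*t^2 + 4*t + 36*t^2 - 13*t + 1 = 0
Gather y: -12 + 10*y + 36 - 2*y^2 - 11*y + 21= -2*y^2 - y + 45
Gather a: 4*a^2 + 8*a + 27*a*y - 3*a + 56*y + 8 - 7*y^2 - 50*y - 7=4*a^2 + a*(27*y + 5) - 7*y^2 + 6*y + 1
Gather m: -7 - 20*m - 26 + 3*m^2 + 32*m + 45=3*m^2 + 12*m + 12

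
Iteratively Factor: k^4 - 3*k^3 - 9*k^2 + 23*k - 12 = (k - 1)*(k^3 - 2*k^2 - 11*k + 12) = (k - 1)*(k + 3)*(k^2 - 5*k + 4) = (k - 1)^2*(k + 3)*(k - 4)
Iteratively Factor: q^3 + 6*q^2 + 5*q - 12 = (q - 1)*(q^2 + 7*q + 12) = (q - 1)*(q + 4)*(q + 3)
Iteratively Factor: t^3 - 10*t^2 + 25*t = (t - 5)*(t^2 - 5*t) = t*(t - 5)*(t - 5)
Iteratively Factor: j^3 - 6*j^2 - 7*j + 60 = (j - 4)*(j^2 - 2*j - 15) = (j - 5)*(j - 4)*(j + 3)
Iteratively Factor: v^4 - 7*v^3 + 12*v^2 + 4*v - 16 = (v - 2)*(v^3 - 5*v^2 + 2*v + 8) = (v - 4)*(v - 2)*(v^2 - v - 2) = (v - 4)*(v - 2)^2*(v + 1)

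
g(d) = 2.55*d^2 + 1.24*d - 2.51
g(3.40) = 31.18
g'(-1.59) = -6.87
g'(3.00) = 16.54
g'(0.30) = 2.77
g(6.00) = 96.73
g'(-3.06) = -14.37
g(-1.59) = 1.97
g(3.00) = 24.16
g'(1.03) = 6.49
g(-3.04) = 17.29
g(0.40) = -1.61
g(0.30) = -1.91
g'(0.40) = 3.28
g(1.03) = 1.47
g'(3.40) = 18.58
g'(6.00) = 31.84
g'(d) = 5.1*d + 1.24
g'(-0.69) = -2.28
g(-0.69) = -2.15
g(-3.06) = 17.57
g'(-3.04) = -14.26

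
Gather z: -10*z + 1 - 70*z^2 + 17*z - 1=-70*z^2 + 7*z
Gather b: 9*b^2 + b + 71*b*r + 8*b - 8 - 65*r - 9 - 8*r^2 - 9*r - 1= 9*b^2 + b*(71*r + 9) - 8*r^2 - 74*r - 18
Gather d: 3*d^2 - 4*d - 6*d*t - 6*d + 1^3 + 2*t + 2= 3*d^2 + d*(-6*t - 10) + 2*t + 3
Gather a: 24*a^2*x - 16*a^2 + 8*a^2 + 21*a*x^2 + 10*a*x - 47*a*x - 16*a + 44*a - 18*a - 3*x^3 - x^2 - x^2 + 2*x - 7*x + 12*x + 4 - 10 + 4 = a^2*(24*x - 8) + a*(21*x^2 - 37*x + 10) - 3*x^3 - 2*x^2 + 7*x - 2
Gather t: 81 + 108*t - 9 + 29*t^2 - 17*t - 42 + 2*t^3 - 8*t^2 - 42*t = 2*t^3 + 21*t^2 + 49*t + 30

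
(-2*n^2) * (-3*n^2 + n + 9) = 6*n^4 - 2*n^3 - 18*n^2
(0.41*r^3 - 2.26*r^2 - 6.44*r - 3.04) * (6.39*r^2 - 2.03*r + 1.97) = 2.6199*r^5 - 15.2737*r^4 - 35.7561*r^3 - 10.8046*r^2 - 6.5156*r - 5.9888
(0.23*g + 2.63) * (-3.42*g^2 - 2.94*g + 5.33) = -0.7866*g^3 - 9.6708*g^2 - 6.5063*g + 14.0179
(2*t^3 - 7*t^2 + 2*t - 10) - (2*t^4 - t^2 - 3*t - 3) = -2*t^4 + 2*t^3 - 6*t^2 + 5*t - 7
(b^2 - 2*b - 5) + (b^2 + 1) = 2*b^2 - 2*b - 4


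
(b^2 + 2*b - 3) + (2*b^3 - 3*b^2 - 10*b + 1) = 2*b^3 - 2*b^2 - 8*b - 2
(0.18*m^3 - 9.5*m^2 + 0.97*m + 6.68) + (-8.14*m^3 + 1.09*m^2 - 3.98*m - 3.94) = -7.96*m^3 - 8.41*m^2 - 3.01*m + 2.74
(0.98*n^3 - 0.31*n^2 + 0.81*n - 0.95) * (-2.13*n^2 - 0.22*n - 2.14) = -2.0874*n^5 + 0.4447*n^4 - 3.7543*n^3 + 2.5087*n^2 - 1.5244*n + 2.033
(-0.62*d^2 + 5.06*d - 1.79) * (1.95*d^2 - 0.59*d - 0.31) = -1.209*d^4 + 10.2328*d^3 - 6.2837*d^2 - 0.5125*d + 0.5549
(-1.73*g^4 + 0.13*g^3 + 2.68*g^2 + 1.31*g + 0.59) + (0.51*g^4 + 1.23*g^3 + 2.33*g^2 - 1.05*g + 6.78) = -1.22*g^4 + 1.36*g^3 + 5.01*g^2 + 0.26*g + 7.37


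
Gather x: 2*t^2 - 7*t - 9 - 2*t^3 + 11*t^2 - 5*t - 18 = -2*t^3 + 13*t^2 - 12*t - 27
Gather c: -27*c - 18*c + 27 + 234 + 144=405 - 45*c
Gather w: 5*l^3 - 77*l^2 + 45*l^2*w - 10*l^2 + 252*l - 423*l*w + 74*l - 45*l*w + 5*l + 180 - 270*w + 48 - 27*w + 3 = 5*l^3 - 87*l^2 + 331*l + w*(45*l^2 - 468*l - 297) + 231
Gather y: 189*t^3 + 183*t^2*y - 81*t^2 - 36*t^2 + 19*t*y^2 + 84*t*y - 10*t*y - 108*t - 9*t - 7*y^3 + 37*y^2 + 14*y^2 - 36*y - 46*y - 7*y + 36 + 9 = 189*t^3 - 117*t^2 - 117*t - 7*y^3 + y^2*(19*t + 51) + y*(183*t^2 + 74*t - 89) + 45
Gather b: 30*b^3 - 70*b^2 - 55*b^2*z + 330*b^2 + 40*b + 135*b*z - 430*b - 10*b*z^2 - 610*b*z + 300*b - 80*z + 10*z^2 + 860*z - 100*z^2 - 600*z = 30*b^3 + b^2*(260 - 55*z) + b*(-10*z^2 - 475*z - 90) - 90*z^2 + 180*z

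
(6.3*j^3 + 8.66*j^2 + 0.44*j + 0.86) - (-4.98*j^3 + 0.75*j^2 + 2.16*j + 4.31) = 11.28*j^3 + 7.91*j^2 - 1.72*j - 3.45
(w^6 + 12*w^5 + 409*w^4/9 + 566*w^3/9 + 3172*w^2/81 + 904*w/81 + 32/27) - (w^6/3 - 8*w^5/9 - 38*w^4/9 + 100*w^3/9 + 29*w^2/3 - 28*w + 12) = 2*w^6/3 + 116*w^5/9 + 149*w^4/3 + 466*w^3/9 + 2389*w^2/81 + 3172*w/81 - 292/27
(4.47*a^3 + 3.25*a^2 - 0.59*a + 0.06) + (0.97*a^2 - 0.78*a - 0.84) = 4.47*a^3 + 4.22*a^2 - 1.37*a - 0.78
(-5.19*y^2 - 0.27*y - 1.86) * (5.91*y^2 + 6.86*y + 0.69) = -30.6729*y^4 - 37.1991*y^3 - 16.4259*y^2 - 12.9459*y - 1.2834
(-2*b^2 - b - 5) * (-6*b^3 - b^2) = 12*b^5 + 8*b^4 + 31*b^3 + 5*b^2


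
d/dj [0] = 0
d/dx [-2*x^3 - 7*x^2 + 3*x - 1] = -6*x^2 - 14*x + 3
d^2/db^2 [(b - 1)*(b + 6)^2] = 6*b + 22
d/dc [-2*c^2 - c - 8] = -4*c - 1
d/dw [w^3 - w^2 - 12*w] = 3*w^2 - 2*w - 12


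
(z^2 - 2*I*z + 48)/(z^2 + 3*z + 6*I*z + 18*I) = (z - 8*I)/(z + 3)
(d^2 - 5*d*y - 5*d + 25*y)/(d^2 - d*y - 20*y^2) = (d - 5)/(d + 4*y)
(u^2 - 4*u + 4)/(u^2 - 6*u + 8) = (u - 2)/(u - 4)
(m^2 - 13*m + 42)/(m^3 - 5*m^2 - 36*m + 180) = (m - 7)/(m^2 + m - 30)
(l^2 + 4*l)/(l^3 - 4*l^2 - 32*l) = 1/(l - 8)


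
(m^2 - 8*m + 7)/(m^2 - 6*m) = (m^2 - 8*m + 7)/(m*(m - 6))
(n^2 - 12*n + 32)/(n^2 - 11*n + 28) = (n - 8)/(n - 7)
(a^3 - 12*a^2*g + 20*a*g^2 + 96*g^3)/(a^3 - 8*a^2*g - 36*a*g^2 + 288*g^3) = (a + 2*g)/(a + 6*g)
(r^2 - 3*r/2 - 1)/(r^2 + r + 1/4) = 2*(r - 2)/(2*r + 1)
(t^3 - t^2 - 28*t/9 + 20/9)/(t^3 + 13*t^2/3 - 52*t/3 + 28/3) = (t + 5/3)/(t + 7)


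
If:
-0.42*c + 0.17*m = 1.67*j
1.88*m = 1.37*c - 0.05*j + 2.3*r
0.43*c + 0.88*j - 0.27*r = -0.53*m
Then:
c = -0.732847937057845*r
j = 0.25379639991109*r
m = 0.682610907571914*r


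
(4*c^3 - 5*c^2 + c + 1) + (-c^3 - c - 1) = 3*c^3 - 5*c^2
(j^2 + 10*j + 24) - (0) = j^2 + 10*j + 24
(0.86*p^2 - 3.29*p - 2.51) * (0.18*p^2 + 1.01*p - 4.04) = 0.1548*p^4 + 0.2764*p^3 - 7.2491*p^2 + 10.7565*p + 10.1404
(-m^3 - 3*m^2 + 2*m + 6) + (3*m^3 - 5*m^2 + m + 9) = 2*m^3 - 8*m^2 + 3*m + 15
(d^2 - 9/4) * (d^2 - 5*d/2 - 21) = d^4 - 5*d^3/2 - 93*d^2/4 + 45*d/8 + 189/4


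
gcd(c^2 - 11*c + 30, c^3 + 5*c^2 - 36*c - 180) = c - 6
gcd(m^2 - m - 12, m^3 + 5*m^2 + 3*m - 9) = m + 3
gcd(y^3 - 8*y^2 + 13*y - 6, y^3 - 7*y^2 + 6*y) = y^2 - 7*y + 6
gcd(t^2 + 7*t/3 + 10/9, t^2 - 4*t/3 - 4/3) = t + 2/3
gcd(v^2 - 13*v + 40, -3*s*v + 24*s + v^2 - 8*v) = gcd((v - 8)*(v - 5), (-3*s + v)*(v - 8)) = v - 8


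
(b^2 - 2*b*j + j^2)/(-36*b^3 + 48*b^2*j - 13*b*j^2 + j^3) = (-b + j)/(36*b^2 - 12*b*j + j^2)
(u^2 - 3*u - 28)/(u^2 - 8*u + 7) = (u + 4)/(u - 1)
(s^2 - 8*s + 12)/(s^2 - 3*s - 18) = (s - 2)/(s + 3)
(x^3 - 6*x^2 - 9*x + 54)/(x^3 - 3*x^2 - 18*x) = (x - 3)/x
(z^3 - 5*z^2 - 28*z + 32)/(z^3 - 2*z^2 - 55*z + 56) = (z + 4)/(z + 7)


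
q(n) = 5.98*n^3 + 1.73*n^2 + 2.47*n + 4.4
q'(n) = 17.94*n^2 + 3.46*n + 2.47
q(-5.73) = -1077.98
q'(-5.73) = 571.67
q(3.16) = 218.18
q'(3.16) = 192.55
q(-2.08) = -47.07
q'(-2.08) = 72.89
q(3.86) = 383.63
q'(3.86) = 283.12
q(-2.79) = -118.90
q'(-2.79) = 132.46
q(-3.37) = -213.15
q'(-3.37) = 194.55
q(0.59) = 7.69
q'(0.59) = 10.76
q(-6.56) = -1625.51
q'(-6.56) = 751.80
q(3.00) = 188.84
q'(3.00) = 174.31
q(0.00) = 4.40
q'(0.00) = 2.47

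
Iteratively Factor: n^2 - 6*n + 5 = (n - 1)*(n - 5)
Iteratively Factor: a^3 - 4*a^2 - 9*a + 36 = (a + 3)*(a^2 - 7*a + 12) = (a - 3)*(a + 3)*(a - 4)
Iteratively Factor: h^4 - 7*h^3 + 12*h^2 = (h - 4)*(h^3 - 3*h^2) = h*(h - 4)*(h^2 - 3*h) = h^2*(h - 4)*(h - 3)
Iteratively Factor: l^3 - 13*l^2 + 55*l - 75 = (l - 5)*(l^2 - 8*l + 15) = (l - 5)^2*(l - 3)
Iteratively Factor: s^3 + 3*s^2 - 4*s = (s + 4)*(s^2 - s) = (s - 1)*(s + 4)*(s)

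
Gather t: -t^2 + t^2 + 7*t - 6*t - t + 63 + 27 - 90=0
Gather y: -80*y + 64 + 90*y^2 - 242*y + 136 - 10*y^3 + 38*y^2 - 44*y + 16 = -10*y^3 + 128*y^2 - 366*y + 216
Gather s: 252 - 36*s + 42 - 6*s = 294 - 42*s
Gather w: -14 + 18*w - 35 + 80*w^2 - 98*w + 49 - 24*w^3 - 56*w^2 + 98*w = -24*w^3 + 24*w^2 + 18*w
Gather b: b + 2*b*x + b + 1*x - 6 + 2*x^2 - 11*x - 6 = b*(2*x + 2) + 2*x^2 - 10*x - 12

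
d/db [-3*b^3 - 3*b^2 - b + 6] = -9*b^2 - 6*b - 1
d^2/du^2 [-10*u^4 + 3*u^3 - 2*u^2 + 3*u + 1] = -120*u^2 + 18*u - 4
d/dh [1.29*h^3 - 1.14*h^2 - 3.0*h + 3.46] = 3.87*h^2 - 2.28*h - 3.0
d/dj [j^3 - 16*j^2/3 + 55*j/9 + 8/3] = 3*j^2 - 32*j/3 + 55/9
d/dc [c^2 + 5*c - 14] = 2*c + 5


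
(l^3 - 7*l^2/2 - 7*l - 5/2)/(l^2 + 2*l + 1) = (2*l^2 - 9*l - 5)/(2*(l + 1))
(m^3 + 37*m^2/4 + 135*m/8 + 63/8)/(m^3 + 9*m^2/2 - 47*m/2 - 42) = (m + 3/4)/(m - 4)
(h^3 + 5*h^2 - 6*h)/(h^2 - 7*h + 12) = h*(h^2 + 5*h - 6)/(h^2 - 7*h + 12)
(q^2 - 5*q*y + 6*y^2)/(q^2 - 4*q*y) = (q^2 - 5*q*y + 6*y^2)/(q*(q - 4*y))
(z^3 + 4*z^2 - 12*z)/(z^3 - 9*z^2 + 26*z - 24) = z*(z + 6)/(z^2 - 7*z + 12)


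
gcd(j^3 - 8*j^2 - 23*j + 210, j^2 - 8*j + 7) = j - 7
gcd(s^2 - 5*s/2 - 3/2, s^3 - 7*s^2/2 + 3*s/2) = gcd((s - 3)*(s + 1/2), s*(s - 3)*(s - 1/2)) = s - 3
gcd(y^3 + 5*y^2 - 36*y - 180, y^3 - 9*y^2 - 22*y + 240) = y^2 - y - 30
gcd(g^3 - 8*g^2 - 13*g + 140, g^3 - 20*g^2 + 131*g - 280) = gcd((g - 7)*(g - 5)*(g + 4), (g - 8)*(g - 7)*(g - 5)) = g^2 - 12*g + 35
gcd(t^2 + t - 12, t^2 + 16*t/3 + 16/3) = t + 4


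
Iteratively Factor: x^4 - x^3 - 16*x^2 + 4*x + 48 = (x - 2)*(x^3 + x^2 - 14*x - 24) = (x - 4)*(x - 2)*(x^2 + 5*x + 6) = (x - 4)*(x - 2)*(x + 2)*(x + 3)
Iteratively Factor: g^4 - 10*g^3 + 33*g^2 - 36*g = (g - 4)*(g^3 - 6*g^2 + 9*g) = (g - 4)*(g - 3)*(g^2 - 3*g) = g*(g - 4)*(g - 3)*(g - 3)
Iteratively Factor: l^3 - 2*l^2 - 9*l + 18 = (l - 3)*(l^2 + l - 6) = (l - 3)*(l - 2)*(l + 3)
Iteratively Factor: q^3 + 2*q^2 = (q)*(q^2 + 2*q) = q*(q + 2)*(q)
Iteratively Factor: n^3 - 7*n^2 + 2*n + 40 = (n + 2)*(n^2 - 9*n + 20) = (n - 5)*(n + 2)*(n - 4)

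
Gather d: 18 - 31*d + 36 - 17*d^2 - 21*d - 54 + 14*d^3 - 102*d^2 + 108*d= 14*d^3 - 119*d^2 + 56*d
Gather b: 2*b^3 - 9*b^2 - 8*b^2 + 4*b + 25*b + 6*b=2*b^3 - 17*b^2 + 35*b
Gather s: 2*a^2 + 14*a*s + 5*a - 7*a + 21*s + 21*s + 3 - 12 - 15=2*a^2 - 2*a + s*(14*a + 42) - 24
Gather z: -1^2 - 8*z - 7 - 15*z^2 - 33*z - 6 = -15*z^2 - 41*z - 14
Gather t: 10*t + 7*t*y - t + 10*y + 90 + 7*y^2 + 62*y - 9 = t*(7*y + 9) + 7*y^2 + 72*y + 81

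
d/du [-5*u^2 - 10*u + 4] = -10*u - 10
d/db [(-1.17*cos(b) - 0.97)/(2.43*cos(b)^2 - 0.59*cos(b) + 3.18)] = (-2.8431*cos(b)^2 - 4.7142*cos(b) + 4.2929)*sin(b)/(5.9049*cos(b)^4 - 2.8674*cos(b)^3 + 15.8029*cos(b)^2 - 3.7524*cos(b) + 10.1124)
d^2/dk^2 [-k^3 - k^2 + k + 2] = -6*k - 2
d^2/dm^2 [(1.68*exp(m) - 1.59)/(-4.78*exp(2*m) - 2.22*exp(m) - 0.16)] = (-38.385312*exp(4*m) + 163.143312*exp(3*m) + 58.326516*exp(2*m) + 3.568764*exp(m) - 0.607776)*exp(m)/(109.215352*exp(6*m) + 152.170344*exp(5*m) + 81.640488*exp(4*m) + 21.128184*exp(3*m) + 2.732736*exp(2*m) + 0.170496*exp(m) + 0.004096)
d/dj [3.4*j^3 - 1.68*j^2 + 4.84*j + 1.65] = 10.2*j^2 - 3.36*j + 4.84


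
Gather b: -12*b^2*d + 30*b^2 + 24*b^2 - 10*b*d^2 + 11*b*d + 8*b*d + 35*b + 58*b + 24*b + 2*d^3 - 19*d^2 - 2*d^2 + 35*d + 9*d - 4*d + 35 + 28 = b^2*(54 - 12*d) + b*(-10*d^2 + 19*d + 117) + 2*d^3 - 21*d^2 + 40*d + 63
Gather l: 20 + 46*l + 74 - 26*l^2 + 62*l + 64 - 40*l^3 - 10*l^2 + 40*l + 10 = -40*l^3 - 36*l^2 + 148*l + 168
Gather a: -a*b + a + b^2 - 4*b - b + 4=a*(1 - b) + b^2 - 5*b + 4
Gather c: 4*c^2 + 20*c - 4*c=4*c^2 + 16*c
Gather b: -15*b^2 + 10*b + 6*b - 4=-15*b^2 + 16*b - 4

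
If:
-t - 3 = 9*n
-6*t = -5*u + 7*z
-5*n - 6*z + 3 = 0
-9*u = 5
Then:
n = -211/1077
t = -444/359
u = -5/9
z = 2143/3231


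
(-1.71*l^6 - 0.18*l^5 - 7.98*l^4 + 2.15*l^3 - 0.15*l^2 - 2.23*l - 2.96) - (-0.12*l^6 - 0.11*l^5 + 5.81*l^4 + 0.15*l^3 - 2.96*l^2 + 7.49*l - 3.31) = -1.59*l^6 - 0.07*l^5 - 13.79*l^4 + 2.0*l^3 + 2.81*l^2 - 9.72*l + 0.35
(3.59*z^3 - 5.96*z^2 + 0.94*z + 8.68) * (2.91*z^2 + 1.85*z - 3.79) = 10.4469*z^5 - 10.7021*z^4 - 21.8967*z^3 + 49.5862*z^2 + 12.4954*z - 32.8972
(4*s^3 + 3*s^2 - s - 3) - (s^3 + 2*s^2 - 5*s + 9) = 3*s^3 + s^2 + 4*s - 12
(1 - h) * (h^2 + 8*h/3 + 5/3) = -h^3 - 5*h^2/3 + h + 5/3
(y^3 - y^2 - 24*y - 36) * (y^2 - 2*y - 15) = y^5 - 3*y^4 - 37*y^3 + 27*y^2 + 432*y + 540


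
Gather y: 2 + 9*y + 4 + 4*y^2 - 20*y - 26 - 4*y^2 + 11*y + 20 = 0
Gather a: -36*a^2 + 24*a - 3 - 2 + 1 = -36*a^2 + 24*a - 4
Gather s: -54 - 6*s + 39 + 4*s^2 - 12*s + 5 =4*s^2 - 18*s - 10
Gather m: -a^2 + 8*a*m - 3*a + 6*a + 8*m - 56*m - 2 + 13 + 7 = -a^2 + 3*a + m*(8*a - 48) + 18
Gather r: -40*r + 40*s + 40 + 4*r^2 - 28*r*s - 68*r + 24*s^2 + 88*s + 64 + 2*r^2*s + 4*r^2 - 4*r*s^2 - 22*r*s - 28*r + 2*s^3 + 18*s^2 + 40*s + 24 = r^2*(2*s + 8) + r*(-4*s^2 - 50*s - 136) + 2*s^3 + 42*s^2 + 168*s + 128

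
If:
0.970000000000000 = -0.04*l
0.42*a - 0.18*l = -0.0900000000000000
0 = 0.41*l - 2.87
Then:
No Solution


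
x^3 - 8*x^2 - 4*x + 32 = (x - 8)*(x - 2)*(x + 2)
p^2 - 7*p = p*(p - 7)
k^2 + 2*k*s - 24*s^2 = (k - 4*s)*(k + 6*s)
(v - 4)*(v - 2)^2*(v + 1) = v^4 - 7*v^3 + 12*v^2 + 4*v - 16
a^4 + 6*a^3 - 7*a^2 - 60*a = a*(a - 3)*(a + 4)*(a + 5)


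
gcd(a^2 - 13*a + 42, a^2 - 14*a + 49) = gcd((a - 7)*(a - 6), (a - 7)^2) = a - 7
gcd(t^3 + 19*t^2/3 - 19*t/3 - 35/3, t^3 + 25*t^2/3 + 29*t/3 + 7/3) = t^2 + 8*t + 7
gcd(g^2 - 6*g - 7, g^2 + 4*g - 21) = 1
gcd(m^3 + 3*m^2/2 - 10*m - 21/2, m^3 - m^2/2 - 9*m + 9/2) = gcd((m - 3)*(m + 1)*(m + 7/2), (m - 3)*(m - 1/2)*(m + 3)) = m - 3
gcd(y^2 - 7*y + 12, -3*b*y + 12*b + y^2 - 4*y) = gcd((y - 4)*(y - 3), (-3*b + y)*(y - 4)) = y - 4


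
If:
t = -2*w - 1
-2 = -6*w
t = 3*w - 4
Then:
No Solution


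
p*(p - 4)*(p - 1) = p^3 - 5*p^2 + 4*p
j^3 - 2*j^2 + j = j*(j - 1)^2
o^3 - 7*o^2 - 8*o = o*(o - 8)*(o + 1)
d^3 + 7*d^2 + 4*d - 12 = (d - 1)*(d + 2)*(d + 6)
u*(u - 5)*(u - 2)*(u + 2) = u^4 - 5*u^3 - 4*u^2 + 20*u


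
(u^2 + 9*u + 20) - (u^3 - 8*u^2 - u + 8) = -u^3 + 9*u^2 + 10*u + 12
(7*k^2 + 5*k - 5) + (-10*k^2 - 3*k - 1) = -3*k^2 + 2*k - 6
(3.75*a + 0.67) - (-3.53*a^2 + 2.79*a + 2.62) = 3.53*a^2 + 0.96*a - 1.95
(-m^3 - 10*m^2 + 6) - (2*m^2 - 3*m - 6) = -m^3 - 12*m^2 + 3*m + 12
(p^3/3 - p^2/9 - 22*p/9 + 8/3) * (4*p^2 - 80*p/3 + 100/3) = 4*p^5/3 - 28*p^4/3 + 116*p^3/27 + 1948*p^2/27 - 4120*p/27 + 800/9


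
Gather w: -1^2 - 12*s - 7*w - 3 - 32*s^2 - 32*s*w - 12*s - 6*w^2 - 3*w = -32*s^2 - 24*s - 6*w^2 + w*(-32*s - 10) - 4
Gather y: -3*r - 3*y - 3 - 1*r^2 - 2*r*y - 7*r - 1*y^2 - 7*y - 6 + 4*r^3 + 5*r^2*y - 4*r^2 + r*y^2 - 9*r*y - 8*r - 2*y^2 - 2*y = 4*r^3 - 5*r^2 - 18*r + y^2*(r - 3) + y*(5*r^2 - 11*r - 12) - 9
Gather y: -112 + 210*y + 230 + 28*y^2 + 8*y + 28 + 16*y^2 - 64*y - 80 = 44*y^2 + 154*y + 66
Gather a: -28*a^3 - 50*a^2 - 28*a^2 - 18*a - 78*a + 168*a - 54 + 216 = -28*a^3 - 78*a^2 + 72*a + 162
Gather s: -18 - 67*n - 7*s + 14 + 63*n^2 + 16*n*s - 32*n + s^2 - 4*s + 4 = 63*n^2 - 99*n + s^2 + s*(16*n - 11)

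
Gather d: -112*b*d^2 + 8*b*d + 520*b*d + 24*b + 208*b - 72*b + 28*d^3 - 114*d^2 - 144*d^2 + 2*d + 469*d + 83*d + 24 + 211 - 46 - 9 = 160*b + 28*d^3 + d^2*(-112*b - 258) + d*(528*b + 554) + 180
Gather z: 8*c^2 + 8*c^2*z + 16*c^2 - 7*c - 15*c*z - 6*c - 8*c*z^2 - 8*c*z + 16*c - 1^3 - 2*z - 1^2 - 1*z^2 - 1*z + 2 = 24*c^2 + 3*c + z^2*(-8*c - 1) + z*(8*c^2 - 23*c - 3)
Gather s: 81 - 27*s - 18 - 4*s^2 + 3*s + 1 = -4*s^2 - 24*s + 64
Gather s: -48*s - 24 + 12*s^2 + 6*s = 12*s^2 - 42*s - 24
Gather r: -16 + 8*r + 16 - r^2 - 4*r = -r^2 + 4*r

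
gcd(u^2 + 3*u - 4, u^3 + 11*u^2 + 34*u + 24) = u + 4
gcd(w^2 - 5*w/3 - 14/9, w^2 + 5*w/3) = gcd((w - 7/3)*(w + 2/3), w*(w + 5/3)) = 1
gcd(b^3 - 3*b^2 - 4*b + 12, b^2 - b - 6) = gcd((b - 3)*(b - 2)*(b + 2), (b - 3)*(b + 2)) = b^2 - b - 6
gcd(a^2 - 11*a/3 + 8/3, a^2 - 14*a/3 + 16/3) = a - 8/3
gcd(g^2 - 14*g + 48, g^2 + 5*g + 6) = 1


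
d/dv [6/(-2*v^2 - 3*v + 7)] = 6*(4*v + 3)/(2*v^2 + 3*v - 7)^2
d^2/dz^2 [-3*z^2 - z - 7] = -6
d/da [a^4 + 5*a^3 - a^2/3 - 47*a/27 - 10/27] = 4*a^3 + 15*a^2 - 2*a/3 - 47/27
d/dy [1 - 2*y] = -2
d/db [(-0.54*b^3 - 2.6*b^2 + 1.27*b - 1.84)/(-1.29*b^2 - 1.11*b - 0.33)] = (0.6966*b^4 + 1.1988*b^3 + 5.0589*b^2 - 3.0312*b - 2.4615)/(1.6641*b^4 + 2.8638*b^3 + 2.0835*b^2 + 0.7326*b + 0.1089)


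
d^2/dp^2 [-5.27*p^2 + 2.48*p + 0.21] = -10.5400000000000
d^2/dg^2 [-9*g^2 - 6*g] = -18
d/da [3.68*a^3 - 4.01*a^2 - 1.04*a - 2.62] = 11.04*a^2 - 8.02*a - 1.04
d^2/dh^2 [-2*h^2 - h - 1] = -4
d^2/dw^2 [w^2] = 2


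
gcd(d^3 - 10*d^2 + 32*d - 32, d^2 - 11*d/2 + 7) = d - 2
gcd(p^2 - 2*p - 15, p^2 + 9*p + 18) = p + 3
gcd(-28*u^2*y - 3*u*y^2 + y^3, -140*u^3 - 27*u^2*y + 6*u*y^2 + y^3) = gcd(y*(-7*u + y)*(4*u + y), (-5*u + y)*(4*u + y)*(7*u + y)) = 4*u + y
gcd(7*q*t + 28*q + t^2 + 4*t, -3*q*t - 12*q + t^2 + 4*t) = t + 4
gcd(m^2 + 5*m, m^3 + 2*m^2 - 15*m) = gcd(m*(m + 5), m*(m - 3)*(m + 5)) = m^2 + 5*m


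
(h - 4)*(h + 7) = h^2 + 3*h - 28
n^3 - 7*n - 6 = (n - 3)*(n + 1)*(n + 2)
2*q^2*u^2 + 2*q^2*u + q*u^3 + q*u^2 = u*(2*q + u)*(q*u + q)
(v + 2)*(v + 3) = v^2 + 5*v + 6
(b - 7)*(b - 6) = b^2 - 13*b + 42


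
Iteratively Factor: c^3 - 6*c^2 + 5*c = (c - 1)*(c^2 - 5*c) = c*(c - 1)*(c - 5)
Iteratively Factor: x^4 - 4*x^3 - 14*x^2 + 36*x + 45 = (x + 1)*(x^3 - 5*x^2 - 9*x + 45) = (x + 1)*(x + 3)*(x^2 - 8*x + 15) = (x - 3)*(x + 1)*(x + 3)*(x - 5)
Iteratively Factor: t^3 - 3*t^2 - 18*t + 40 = (t - 5)*(t^2 + 2*t - 8) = (t - 5)*(t + 4)*(t - 2)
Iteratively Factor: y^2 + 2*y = (y + 2)*(y)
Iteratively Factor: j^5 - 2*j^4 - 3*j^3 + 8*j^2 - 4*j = (j - 2)*(j^4 - 3*j^2 + 2*j) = (j - 2)*(j - 1)*(j^3 + j^2 - 2*j) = (j - 2)*(j - 1)*(j + 2)*(j^2 - j) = j*(j - 2)*(j - 1)*(j + 2)*(j - 1)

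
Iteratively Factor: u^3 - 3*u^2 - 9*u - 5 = (u - 5)*(u^2 + 2*u + 1) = (u - 5)*(u + 1)*(u + 1)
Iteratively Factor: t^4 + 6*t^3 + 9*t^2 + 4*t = (t)*(t^3 + 6*t^2 + 9*t + 4) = t*(t + 1)*(t^2 + 5*t + 4) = t*(t + 1)^2*(t + 4)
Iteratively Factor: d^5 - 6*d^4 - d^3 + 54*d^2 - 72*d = (d - 3)*(d^4 - 3*d^3 - 10*d^2 + 24*d) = (d - 3)*(d + 3)*(d^3 - 6*d^2 + 8*d) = (d - 3)*(d - 2)*(d + 3)*(d^2 - 4*d) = (d - 4)*(d - 3)*(d - 2)*(d + 3)*(d)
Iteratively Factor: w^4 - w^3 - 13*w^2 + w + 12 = (w + 1)*(w^3 - 2*w^2 - 11*w + 12) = (w - 1)*(w + 1)*(w^2 - w - 12) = (w - 4)*(w - 1)*(w + 1)*(w + 3)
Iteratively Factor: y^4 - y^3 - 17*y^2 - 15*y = (y + 1)*(y^3 - 2*y^2 - 15*y) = (y - 5)*(y + 1)*(y^2 + 3*y) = y*(y - 5)*(y + 1)*(y + 3)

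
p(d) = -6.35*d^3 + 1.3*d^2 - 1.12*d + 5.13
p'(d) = -19.05*d^2 + 2.6*d - 1.12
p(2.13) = -52.72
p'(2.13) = -82.01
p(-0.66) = 8.26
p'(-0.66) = -11.13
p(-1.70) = 41.99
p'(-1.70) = -60.59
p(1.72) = -25.26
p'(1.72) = -53.01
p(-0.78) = 9.81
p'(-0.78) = -14.74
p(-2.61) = 129.81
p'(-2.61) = -137.68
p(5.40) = -962.91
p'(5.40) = -542.58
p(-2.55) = 121.73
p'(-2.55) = -131.62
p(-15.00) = 21745.68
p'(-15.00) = -4326.37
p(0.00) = 5.13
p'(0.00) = -1.12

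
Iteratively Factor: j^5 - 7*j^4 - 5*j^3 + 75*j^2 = (j)*(j^4 - 7*j^3 - 5*j^2 + 75*j) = j*(j - 5)*(j^3 - 2*j^2 - 15*j) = j*(j - 5)^2*(j^2 + 3*j) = j^2*(j - 5)^2*(j + 3)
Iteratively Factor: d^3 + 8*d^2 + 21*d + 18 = (d + 2)*(d^2 + 6*d + 9) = (d + 2)*(d + 3)*(d + 3)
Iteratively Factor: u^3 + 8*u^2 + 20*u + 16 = (u + 2)*(u^2 + 6*u + 8) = (u + 2)^2*(u + 4)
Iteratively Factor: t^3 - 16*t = (t)*(t^2 - 16) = t*(t - 4)*(t + 4)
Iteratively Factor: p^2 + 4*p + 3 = (p + 3)*(p + 1)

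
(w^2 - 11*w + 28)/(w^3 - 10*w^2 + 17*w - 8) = (w^2 - 11*w + 28)/(w^3 - 10*w^2 + 17*w - 8)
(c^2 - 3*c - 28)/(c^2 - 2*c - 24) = (c - 7)/(c - 6)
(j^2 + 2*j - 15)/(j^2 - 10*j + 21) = (j + 5)/(j - 7)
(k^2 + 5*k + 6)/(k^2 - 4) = (k + 3)/(k - 2)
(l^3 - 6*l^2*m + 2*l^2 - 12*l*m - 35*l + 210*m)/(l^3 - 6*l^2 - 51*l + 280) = (l - 6*m)/(l - 8)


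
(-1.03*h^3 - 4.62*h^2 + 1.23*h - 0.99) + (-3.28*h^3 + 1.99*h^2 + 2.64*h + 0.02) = -4.31*h^3 - 2.63*h^2 + 3.87*h - 0.97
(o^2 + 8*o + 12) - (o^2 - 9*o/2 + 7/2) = 25*o/2 + 17/2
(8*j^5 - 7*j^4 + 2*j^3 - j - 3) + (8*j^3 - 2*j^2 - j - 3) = 8*j^5 - 7*j^4 + 10*j^3 - 2*j^2 - 2*j - 6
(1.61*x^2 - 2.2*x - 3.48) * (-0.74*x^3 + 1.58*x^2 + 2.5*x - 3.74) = -1.1914*x^5 + 4.1718*x^4 + 3.1242*x^3 - 17.0198*x^2 - 0.471999999999998*x + 13.0152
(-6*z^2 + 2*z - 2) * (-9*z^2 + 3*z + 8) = 54*z^4 - 36*z^3 - 24*z^2 + 10*z - 16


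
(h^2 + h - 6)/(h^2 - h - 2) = (h + 3)/(h + 1)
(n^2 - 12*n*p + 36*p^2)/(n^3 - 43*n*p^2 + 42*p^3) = (-n + 6*p)/(-n^2 - 6*n*p + 7*p^2)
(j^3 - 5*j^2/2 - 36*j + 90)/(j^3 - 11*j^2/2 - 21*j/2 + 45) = (j + 6)/(j + 3)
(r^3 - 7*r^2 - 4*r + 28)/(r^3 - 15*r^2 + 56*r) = (r^2 - 4)/(r*(r - 8))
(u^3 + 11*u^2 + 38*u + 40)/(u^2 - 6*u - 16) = (u^2 + 9*u + 20)/(u - 8)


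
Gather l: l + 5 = l + 5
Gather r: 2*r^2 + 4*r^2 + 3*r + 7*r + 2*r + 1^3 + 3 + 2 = 6*r^2 + 12*r + 6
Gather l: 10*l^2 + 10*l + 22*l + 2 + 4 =10*l^2 + 32*l + 6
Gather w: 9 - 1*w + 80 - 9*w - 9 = 80 - 10*w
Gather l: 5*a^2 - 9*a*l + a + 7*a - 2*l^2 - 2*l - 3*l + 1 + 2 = 5*a^2 + 8*a - 2*l^2 + l*(-9*a - 5) + 3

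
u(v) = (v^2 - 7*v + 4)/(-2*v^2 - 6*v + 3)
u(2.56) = 0.29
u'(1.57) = -0.09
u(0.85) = 0.35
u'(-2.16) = -3.14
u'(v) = (2*v - 7)/(-2*v^2 - 6*v + 3) + (4*v + 6)*(v^2 - 7*v + 4)/(-2*v^2 - 6*v + 3)^2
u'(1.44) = -0.07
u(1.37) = 0.41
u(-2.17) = 3.62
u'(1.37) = -0.05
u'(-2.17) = -3.19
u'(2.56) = -0.11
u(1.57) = 0.40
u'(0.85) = 0.58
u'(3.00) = -0.10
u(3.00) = 0.24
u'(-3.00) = -27.00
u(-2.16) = 3.59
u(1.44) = 0.41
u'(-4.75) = -2.98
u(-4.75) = -4.39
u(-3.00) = 11.33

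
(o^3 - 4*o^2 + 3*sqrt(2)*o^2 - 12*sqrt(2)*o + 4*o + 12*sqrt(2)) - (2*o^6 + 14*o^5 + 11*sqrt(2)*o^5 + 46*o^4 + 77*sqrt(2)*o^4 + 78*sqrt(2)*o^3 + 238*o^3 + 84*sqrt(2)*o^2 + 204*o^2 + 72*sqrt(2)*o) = -2*o^6 - 11*sqrt(2)*o^5 - 14*o^5 - 77*sqrt(2)*o^4 - 46*o^4 - 237*o^3 - 78*sqrt(2)*o^3 - 208*o^2 - 81*sqrt(2)*o^2 - 84*sqrt(2)*o + 4*o + 12*sqrt(2)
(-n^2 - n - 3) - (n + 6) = -n^2 - 2*n - 9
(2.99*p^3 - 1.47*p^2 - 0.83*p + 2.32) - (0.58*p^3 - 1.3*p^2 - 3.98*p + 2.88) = 2.41*p^3 - 0.17*p^2 + 3.15*p - 0.56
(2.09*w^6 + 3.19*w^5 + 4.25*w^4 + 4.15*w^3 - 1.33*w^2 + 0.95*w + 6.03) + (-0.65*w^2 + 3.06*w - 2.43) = 2.09*w^6 + 3.19*w^5 + 4.25*w^4 + 4.15*w^3 - 1.98*w^2 + 4.01*w + 3.6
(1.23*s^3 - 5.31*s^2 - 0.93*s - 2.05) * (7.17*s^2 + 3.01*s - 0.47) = 8.8191*s^5 - 34.3704*s^4 - 23.2293*s^3 - 15.0021*s^2 - 5.7334*s + 0.9635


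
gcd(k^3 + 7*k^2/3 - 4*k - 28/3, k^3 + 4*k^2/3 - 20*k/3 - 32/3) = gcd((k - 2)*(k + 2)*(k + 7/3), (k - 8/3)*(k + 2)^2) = k + 2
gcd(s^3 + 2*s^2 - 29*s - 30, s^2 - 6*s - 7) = s + 1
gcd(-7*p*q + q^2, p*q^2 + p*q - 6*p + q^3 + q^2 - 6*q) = 1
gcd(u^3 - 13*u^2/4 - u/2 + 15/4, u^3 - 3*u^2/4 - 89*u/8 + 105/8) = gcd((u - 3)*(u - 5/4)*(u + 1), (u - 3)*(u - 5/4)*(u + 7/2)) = u^2 - 17*u/4 + 15/4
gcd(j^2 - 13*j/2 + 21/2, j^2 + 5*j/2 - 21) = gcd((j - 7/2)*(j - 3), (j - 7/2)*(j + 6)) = j - 7/2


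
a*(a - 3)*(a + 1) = a^3 - 2*a^2 - 3*a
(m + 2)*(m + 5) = m^2 + 7*m + 10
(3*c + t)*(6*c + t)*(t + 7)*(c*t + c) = 18*c^3*t^2 + 144*c^3*t + 126*c^3 + 9*c^2*t^3 + 72*c^2*t^2 + 63*c^2*t + c*t^4 + 8*c*t^3 + 7*c*t^2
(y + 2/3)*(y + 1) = y^2 + 5*y/3 + 2/3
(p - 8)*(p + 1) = p^2 - 7*p - 8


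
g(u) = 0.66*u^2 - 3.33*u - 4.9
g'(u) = 1.32*u - 3.33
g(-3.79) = 17.20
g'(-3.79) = -8.33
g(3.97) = -7.72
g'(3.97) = 1.91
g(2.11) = -8.99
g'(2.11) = -0.54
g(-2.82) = 9.74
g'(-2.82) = -7.05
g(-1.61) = 2.17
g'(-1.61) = -5.46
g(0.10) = -5.23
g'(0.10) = -3.20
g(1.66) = -8.61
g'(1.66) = -1.14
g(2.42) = -9.09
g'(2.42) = -0.14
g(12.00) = 50.18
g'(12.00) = 12.51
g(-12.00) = 130.10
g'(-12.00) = -19.17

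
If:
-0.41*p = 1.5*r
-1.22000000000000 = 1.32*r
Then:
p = 3.38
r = -0.92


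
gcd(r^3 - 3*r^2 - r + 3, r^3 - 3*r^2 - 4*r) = r + 1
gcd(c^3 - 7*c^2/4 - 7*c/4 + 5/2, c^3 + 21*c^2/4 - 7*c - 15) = c^2 - 3*c/4 - 5/2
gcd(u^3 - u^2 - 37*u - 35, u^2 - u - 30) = u + 5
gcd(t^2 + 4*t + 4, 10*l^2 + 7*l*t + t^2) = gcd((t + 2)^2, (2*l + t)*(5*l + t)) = 1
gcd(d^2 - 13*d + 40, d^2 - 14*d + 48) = d - 8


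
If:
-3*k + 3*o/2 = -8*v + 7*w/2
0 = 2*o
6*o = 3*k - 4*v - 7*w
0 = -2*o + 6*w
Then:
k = 0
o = 0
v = 0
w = 0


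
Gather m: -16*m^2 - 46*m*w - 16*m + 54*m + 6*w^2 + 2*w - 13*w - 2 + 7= -16*m^2 + m*(38 - 46*w) + 6*w^2 - 11*w + 5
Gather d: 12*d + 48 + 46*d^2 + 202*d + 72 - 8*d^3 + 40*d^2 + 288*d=-8*d^3 + 86*d^2 + 502*d + 120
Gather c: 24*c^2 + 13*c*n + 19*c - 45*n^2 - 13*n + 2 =24*c^2 + c*(13*n + 19) - 45*n^2 - 13*n + 2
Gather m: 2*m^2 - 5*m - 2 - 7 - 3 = 2*m^2 - 5*m - 12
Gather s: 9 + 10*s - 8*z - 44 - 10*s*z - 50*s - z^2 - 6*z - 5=s*(-10*z - 40) - z^2 - 14*z - 40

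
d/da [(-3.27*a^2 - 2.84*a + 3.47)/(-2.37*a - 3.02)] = (7.7499*a^2 + 19.7508*a + 16.8007)/(5.6169*a^2 + 14.3148*a + 9.1204)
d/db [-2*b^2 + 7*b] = 7 - 4*b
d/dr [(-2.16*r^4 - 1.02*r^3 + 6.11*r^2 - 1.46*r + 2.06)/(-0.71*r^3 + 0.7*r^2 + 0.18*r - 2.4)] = (1.5336*r^6 - 3.024*r^5 + 2.4577*r^4 + 18.2956*r^3 + 13.8536*r^2 - 32.212*r + 3.1332)/(0.5041*r^6 - 0.994*r^5 + 0.2344*r^4 + 3.66*r^3 - 3.3276*r^2 - 0.864*r + 5.76)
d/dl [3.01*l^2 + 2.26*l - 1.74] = 6.02*l + 2.26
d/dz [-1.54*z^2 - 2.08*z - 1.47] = -3.08*z - 2.08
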